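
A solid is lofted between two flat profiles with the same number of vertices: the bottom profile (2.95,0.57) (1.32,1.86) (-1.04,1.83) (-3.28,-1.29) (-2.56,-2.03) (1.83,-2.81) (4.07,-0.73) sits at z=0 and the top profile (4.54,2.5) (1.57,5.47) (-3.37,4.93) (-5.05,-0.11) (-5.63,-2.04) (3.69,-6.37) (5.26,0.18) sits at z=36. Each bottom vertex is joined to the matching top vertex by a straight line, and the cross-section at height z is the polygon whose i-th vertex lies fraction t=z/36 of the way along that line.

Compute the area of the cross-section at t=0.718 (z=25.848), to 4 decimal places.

Cross-section at t=0.718: each vertex is (1-t)·p0[i] + t·p1[i].
  v1: (1-0.718)·(2.95,0.57) + 0.718·(4.54,2.5) = (4.0916,1.9557)
  v2: (1-0.718)·(1.32,1.86) + 0.718·(1.57,5.47) = (1.4995,4.4520)
  v3: (1-0.718)·(-1.04,1.83) + 0.718·(-3.37,4.93) = (-2.7129,4.0558)
  v4: (1-0.718)·(-3.28,-1.29) + 0.718·(-5.05,-0.11) = (-4.5509,-0.4428)
  v5: (1-0.718)·(-2.56,-2.03) + 0.718·(-5.63,-2.04) = (-4.7643,-2.0372)
  v6: (1-0.718)·(1.83,-2.81) + 0.718·(3.69,-6.37) = (3.1655,-5.3661)
  v7: (1-0.718)·(4.07,-0.73) + 0.718·(5.26,0.18) = (4.9244,-0.0766)
Shoelace sum Σ(x_i·y_{i+1} − x_{i+1}·y_i):
  i=1: 4.0916·4.4520 − 1.4995·1.9557 = +15.2832 (running +15.2832)
  i=2: 1.4995·4.0558 − -2.7129·4.4520 = +18.1596 (running +33.4428)
  i=3: -2.7129·-0.4428 − -4.5509·4.0558 = +19.6586 (running +53.1014)
  i=4: -4.5509·-2.0372 − -4.7643·-0.4428 = +7.1615 (running +60.2629)
  i=5: -4.7643·-5.3661 − 3.1655·-2.0372 = +32.0141 (running +92.2769)
  i=6: 3.1655·-0.0766 − 4.9244·-5.3661 = +26.1823 (running +118.4592)
  i=7: 4.9244·1.9557 − 4.0916·-0.0766 = +9.9444 (running +128.4036)
Area = |Σ|/2 = |128.4036|/2 = 64.2018

Area at t=0.718: 64.2018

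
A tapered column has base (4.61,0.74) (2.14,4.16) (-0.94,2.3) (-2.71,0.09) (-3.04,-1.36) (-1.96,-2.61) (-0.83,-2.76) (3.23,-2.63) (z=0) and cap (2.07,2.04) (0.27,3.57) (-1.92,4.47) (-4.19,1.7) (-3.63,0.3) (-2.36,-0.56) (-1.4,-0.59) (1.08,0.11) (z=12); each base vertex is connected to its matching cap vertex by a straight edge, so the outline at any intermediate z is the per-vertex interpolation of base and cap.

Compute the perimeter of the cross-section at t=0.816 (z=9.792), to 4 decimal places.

Cross-section at t=0.816: each vertex is (1-t)·p0[i] + t·p1[i].
  v1: (1-0.816)·(4.61,0.74) + 0.816·(2.07,2.04) = (2.5374,1.8008)
  v2: (1-0.816)·(2.14,4.16) + 0.816·(0.27,3.57) = (0.6141,3.6786)
  v3: (1-0.816)·(-0.94,2.3) + 0.816·(-1.92,4.47) = (-1.7397,4.0707)
  v4: (1-0.816)·(-2.71,0.09) + 0.816·(-4.19,1.7) = (-3.9177,1.4038)
  v5: (1-0.816)·(-3.04,-1.36) + 0.816·(-3.63,0.3) = (-3.5214,-0.0054)
  v6: (1-0.816)·(-1.96,-2.61) + 0.816·(-2.36,-0.56) = (-2.2864,-0.9372)
  v7: (1-0.816)·(-0.83,-2.76) + 0.816·(-1.4,-0.59) = (-1.2951,-0.9893)
  v8: (1-0.816)·(3.23,-2.63) + 0.816·(1.08,0.11) = (1.4756,-0.3942)
Perimeter = Σ |v_{i+1} − v_i|:
  edge 1→2: √(-1.9233² + 1.8778²) = 2.6879 (running 2.6879)
  edge 2→3: √(-2.3538² + 0.3922²) = 2.3862 (running 5.0741)
  edge 3→4: √(-2.1780² + -2.6670²) = 3.4433 (running 8.5174)
  edge 4→5: √(0.3962² + -1.4092²) = 1.4638 (running 9.9813)
  edge 5→6: √(1.2350² + -0.9318²) = 1.5471 (running 11.5284)
  edge 6→7: √(0.9913² + -0.0521²) = 0.9926 (running 12.5210)
  edge 7→8: √(2.7707² + 0.5951²) = 2.8339 (running 15.3549)
  edge 8→1: √(1.0618² + 2.1950²) = 2.4383 (running 17.7932)
Perimeter = 17.7932

Perimeter at t=0.816: 17.7932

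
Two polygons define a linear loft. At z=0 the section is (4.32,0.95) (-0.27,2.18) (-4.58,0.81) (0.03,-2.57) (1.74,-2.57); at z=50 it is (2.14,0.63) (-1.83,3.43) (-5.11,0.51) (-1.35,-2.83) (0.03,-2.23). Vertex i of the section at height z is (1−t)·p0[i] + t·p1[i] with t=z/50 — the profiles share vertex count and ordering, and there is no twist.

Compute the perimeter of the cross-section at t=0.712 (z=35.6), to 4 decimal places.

Cross-section at t=0.712: each vertex is (1-t)·p0[i] + t·p1[i].
  v1: (1-0.712)·(4.32,0.95) + 0.712·(2.14,0.63) = (2.7678,0.7222)
  v2: (1-0.712)·(-0.27,2.18) + 0.712·(-1.83,3.43) = (-1.3807,3.0700)
  v3: (1-0.712)·(-4.58,0.81) + 0.712·(-5.11,0.51) = (-4.9574,0.5964)
  v4: (1-0.712)·(0.03,-2.57) + 0.712·(-1.35,-2.83) = (-0.9526,-2.7551)
  v5: (1-0.712)·(1.74,-2.57) + 0.712·(0.03,-2.23) = (0.5225,-2.3279)
Perimeter = Σ |v_{i+1} − v_i|:
  edge 1→2: √(-4.1486² + 2.3478²) = 4.7669 (running 4.7669)
  edge 2→3: √(-3.5766² + -2.4736²) = 4.3487 (running 9.1155)
  edge 3→4: √(4.0048² + -3.3515²) = 5.2222 (running 14.3377)
  edge 4→5: √(1.4750² + 0.4272²) = 1.5357 (running 15.8734)
  edge 5→1: √(2.2454² + 3.0501²) = 3.7874 (running 19.6608)
Perimeter = 19.6608

Perimeter at t=0.712: 19.6608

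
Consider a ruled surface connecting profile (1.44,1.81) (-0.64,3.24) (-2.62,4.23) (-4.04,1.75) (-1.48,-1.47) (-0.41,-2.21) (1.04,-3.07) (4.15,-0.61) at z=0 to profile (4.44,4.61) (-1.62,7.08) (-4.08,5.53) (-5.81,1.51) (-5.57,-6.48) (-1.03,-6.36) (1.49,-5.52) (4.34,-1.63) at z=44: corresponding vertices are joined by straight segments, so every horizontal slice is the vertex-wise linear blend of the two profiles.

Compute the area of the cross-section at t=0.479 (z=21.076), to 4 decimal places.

Cross-section at t=0.479: each vertex is (1-t)·p0[i] + t·p1[i].
  v1: (1-0.479)·(1.44,1.81) + 0.479·(4.44,4.61) = (2.8770,3.1512)
  v2: (1-0.479)·(-0.64,3.24) + 0.479·(-1.62,7.08) = (-1.1094,5.0794)
  v3: (1-0.479)·(-2.62,4.23) + 0.479·(-4.08,5.53) = (-3.3193,4.8527)
  v4: (1-0.479)·(-4.04,1.75) + 0.479·(-5.81,1.51) = (-4.8878,1.6350)
  v5: (1-0.479)·(-1.48,-1.47) + 0.479·(-5.57,-6.48) = (-3.4391,-3.8698)
  v6: (1-0.479)·(-0.41,-2.21) + 0.479·(-1.03,-6.36) = (-0.7070,-4.1978)
  v7: (1-0.479)·(1.04,-3.07) + 0.479·(1.49,-5.52) = (1.2555,-4.2435)
  v8: (1-0.479)·(4.15,-0.61) + 0.479·(4.34,-1.63) = (4.2410,-1.0986)
Shoelace sum Σ(x_i·y_{i+1} − x_{i+1}·y_i):
  i=1: 2.8770·5.0794 − -1.1094·3.1512 = +18.1093 (running +18.1093)
  i=2: -1.1094·4.8527 − -3.3193·5.0794 = +11.4764 (running +29.5858)
  i=3: -3.3193·1.6350 − -4.8878·4.8527 = +18.2919 (running +47.8777)
  i=4: -4.8878·-3.8698 − -3.4391·1.6350 = +24.5380 (running +72.4156)
  i=5: -3.4391·-4.1978 − -0.7070·-3.8698 = +11.7010 (running +84.1166)
  i=6: -0.7070·-4.2435 − 1.2555·-4.1978 = +8.2707 (running +92.3874)
  i=7: 1.2555·-1.0986 − 4.2410·-4.2435 = +16.6176 (running +109.0050)
  i=8: 4.2410·3.1512 − 2.8770·-1.0986 = +16.5249 (running +125.5299)
Area = |Σ|/2 = |125.5299|/2 = 62.7649

Area at t=0.479: 62.7649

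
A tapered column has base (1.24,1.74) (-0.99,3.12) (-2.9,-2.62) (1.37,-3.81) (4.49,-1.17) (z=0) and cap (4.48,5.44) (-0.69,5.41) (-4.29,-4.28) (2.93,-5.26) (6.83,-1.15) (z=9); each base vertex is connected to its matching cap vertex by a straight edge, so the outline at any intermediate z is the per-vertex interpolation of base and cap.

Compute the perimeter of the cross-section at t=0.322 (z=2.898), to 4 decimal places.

Cross-section at t=0.322: each vertex is (1-t)·p0[i] + t·p1[i].
  v1: (1-0.322)·(1.24,1.74) + 0.322·(4.48,5.44) = (2.2833,2.9314)
  v2: (1-0.322)·(-0.99,3.12) + 0.322·(-0.69,5.41) = (-0.8934,3.8574)
  v3: (1-0.322)·(-2.9,-2.62) + 0.322·(-4.29,-4.28) = (-3.3476,-3.1545)
  v4: (1-0.322)·(1.37,-3.81) + 0.322·(2.93,-5.26) = (1.8723,-4.2769)
  v5: (1-0.322)·(4.49,-1.17) + 0.322·(6.83,-1.15) = (5.2435,-1.1636)
Perimeter = Σ |v_{i+1} − v_i|:
  edge 1→2: √(-3.1767² + 0.9260²) = 3.3089 (running 3.3089)
  edge 2→3: √(-2.4542² + -7.0119²) = 7.4290 (running 10.7379)
  edge 3→4: √(5.2199² + -1.1224²) = 5.3392 (running 16.0771)
  edge 4→5: √(3.3712² + 3.1133²) = 4.5889 (running 20.6659)
  edge 5→1: √(-2.9602² + 4.0950²) = 5.0529 (running 25.7188)
Perimeter = 25.7188

Perimeter at t=0.322: 25.7188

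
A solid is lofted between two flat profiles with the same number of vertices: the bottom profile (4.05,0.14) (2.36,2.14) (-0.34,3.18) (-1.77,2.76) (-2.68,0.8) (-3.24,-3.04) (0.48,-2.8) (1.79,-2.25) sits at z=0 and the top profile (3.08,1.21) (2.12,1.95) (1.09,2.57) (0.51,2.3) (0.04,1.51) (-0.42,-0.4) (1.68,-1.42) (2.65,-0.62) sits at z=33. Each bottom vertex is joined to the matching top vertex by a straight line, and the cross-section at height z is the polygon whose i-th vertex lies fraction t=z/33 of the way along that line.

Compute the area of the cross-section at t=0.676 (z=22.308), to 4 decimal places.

Area at t=0.676: 14.7257

Cross-section at t=0.676: each vertex is (1-t)·p0[i] + t·p1[i].
  v1: (1-0.676)·(4.05,0.14) + 0.676·(3.08,1.21) = (3.3943,0.8633)
  v2: (1-0.676)·(2.36,2.14) + 0.676·(2.12,1.95) = (2.1978,2.0116)
  v3: (1-0.676)·(-0.34,3.18) + 0.676·(1.09,2.57) = (0.6267,2.7676)
  v4: (1-0.676)·(-1.77,2.76) + 0.676·(0.51,2.3) = (-0.2287,2.4490)
  v5: (1-0.676)·(-2.68,0.8) + 0.676·(0.04,1.51) = (-0.8413,1.2800)
  v6: (1-0.676)·(-3.24,-3.04) + 0.676·(-0.42,-0.4) = (-1.3337,-1.2554)
  v7: (1-0.676)·(0.48,-2.8) + 0.676·(1.68,-1.42) = (1.2912,-1.8671)
  v8: (1-0.676)·(1.79,-2.25) + 0.676·(2.65,-0.62) = (2.3714,-1.1481)
Shoelace sum Σ(x_i·y_{i+1} − x_{i+1}·y_i):
  i=1: 3.3943·2.0116 − 2.1978·0.8633 = +4.9304 (running +4.9304)
  i=2: 2.1978·2.7676 − 0.6267·2.0116 = +4.8220 (running +9.7524)
  i=3: 0.6267·2.4490 − -0.2287·2.7676 = +2.1678 (running +11.9202)
  i=4: -0.2287·1.2800 − -0.8413·2.4490 = +1.7676 (running +13.6878)
  i=5: -0.8413·-1.2554 − -1.3337·1.2800 = +2.7632 (running +16.4510)
  i=6: -1.3337·-1.8671 − 1.2912·-1.2554 = +4.1111 (running +20.5620)
  i=7: 1.2912·-1.1481 − 2.3714·-1.8671 = +2.9452 (running +23.5072)
  i=8: 2.3714·0.8633 − 3.3943·-1.1481 = +5.9443 (running +29.4515)
Area = |Σ|/2 = |29.4515|/2 = 14.7257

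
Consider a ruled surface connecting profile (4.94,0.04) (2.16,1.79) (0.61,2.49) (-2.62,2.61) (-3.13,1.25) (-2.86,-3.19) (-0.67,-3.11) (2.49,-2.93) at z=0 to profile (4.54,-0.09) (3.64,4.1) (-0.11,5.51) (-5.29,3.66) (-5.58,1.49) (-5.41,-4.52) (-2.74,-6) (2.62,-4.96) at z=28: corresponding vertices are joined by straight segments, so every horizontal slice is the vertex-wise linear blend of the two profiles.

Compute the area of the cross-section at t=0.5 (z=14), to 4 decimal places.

Area at t=0.5: 60.7246

Cross-section at t=0.5: each vertex is (1-t)·p0[i] + t·p1[i].
  v1: (1-0.5)·(4.94,0.04) + 0.5·(4.54,-0.09) = (4.7400,-0.0250)
  v2: (1-0.5)·(2.16,1.79) + 0.5·(3.64,4.1) = (2.9000,2.9450)
  v3: (1-0.5)·(0.61,2.49) + 0.5·(-0.11,5.51) = (0.2500,4.0000)
  v4: (1-0.5)·(-2.62,2.61) + 0.5·(-5.29,3.66) = (-3.9550,3.1350)
  v5: (1-0.5)·(-3.13,1.25) + 0.5·(-5.58,1.49) = (-4.3550,1.3700)
  v6: (1-0.5)·(-2.86,-3.19) + 0.5·(-5.41,-4.52) = (-4.1350,-3.8550)
  v7: (1-0.5)·(-0.67,-3.11) + 0.5·(-2.74,-6) = (-1.7050,-4.5550)
  v8: (1-0.5)·(2.49,-2.93) + 0.5·(2.62,-4.96) = (2.5550,-3.9450)
Shoelace sum Σ(x_i·y_{i+1} − x_{i+1}·y_i):
  i=1: 4.7400·2.9450 − 2.9000·-0.0250 = +14.0318 (running +14.0318)
  i=2: 2.9000·4.0000 − 0.2500·2.9450 = +10.8638 (running +24.8956)
  i=3: 0.2500·3.1350 − -3.9550·4.0000 = +16.6038 (running +41.4993)
  i=4: -3.9550·1.3700 − -4.3550·3.1350 = +8.2346 (running +49.7339)
  i=5: -4.3550·-3.8550 − -4.1350·1.3700 = +22.4535 (running +72.1874)
  i=6: -4.1350·-4.5550 − -1.7050·-3.8550 = +12.2621 (running +84.4495)
  i=7: -1.7050·-3.9450 − 2.5550·-4.5550 = +18.3643 (running +102.8137)
  i=8: 2.5550·-0.0250 − 4.7400·-3.9450 = +18.6354 (running +121.4492)
Area = |Σ|/2 = |121.4492|/2 = 60.7246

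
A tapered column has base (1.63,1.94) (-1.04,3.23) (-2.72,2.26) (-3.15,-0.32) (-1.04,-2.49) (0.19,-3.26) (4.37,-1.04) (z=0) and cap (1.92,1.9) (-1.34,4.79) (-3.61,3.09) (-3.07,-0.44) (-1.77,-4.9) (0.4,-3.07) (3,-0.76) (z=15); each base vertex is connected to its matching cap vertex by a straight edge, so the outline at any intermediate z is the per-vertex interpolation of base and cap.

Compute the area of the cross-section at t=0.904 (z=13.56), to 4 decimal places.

Cross-section at t=0.904: each vertex is (1-t)·p0[i] + t·p1[i].
  v1: (1-0.904)·(1.63,1.94) + 0.904·(1.92,1.9) = (1.8922,1.9038)
  v2: (1-0.904)·(-1.04,3.23) + 0.904·(-1.34,4.79) = (-1.3112,4.6402)
  v3: (1-0.904)·(-2.72,2.26) + 0.904·(-3.61,3.09) = (-3.5246,3.0103)
  v4: (1-0.904)·(-3.15,-0.32) + 0.904·(-3.07,-0.44) = (-3.0777,-0.4285)
  v5: (1-0.904)·(-1.04,-2.49) + 0.904·(-1.77,-4.9) = (-1.6999,-4.6686)
  v6: (1-0.904)·(0.19,-3.26) + 0.904·(0.4,-3.07) = (0.3798,-3.0882)
  v7: (1-0.904)·(4.37,-1.04) + 0.904·(3,-0.76) = (3.1315,-0.7869)
Shoelace sum Σ(x_i·y_{i+1} − x_{i+1}·y_i):
  i=1: 1.8922·4.6402 − -1.3112·1.9038 = +11.2764 (running +11.2764)
  i=2: -1.3112·3.0103 − -3.5246·4.6402 = +12.4077 (running +23.6841)
  i=3: -3.5246·-0.4285 − -3.0777·3.0103 = +10.7750 (running +34.4591)
  i=4: -3.0777·-4.6686 − -1.6999·-0.4285 = +13.6402 (running +48.0993)
  i=5: -1.6999·-3.0882 − 0.3798·-4.6686 = +7.0231 (running +55.1224)
  i=6: 0.3798·-0.7869 − 3.1315·-3.0882 = +9.3720 (running +64.4944)
  i=7: 3.1315·1.9038 − 1.8922·-0.7869 = +7.4508 (running +71.9452)
Area = |Σ|/2 = |71.9452|/2 = 35.9726

Area at t=0.904: 35.9726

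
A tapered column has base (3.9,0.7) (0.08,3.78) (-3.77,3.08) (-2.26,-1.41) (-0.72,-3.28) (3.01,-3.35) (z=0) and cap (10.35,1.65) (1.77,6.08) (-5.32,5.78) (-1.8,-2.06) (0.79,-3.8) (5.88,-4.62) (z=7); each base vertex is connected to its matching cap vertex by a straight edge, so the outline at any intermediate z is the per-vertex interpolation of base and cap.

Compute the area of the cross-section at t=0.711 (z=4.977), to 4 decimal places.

Cross-section at t=0.711: each vertex is (1-t)·p0[i] + t·p1[i].
  v1: (1-0.711)·(3.9,0.7) + 0.711·(10.35,1.65) = (8.4859,1.3754)
  v2: (1-0.711)·(0.08,3.78) + 0.711·(1.77,6.08) = (1.2816,5.4153)
  v3: (1-0.711)·(-3.77,3.08) + 0.711·(-5.32,5.78) = (-4.8720,4.9997)
  v4: (1-0.711)·(-2.26,-1.41) + 0.711·(-1.8,-2.06) = (-1.9329,-1.8721)
  v5: (1-0.711)·(-0.72,-3.28) + 0.711·(0.79,-3.8) = (0.3536,-3.6497)
  v6: (1-0.711)·(3.01,-3.35) + 0.711·(5.88,-4.62) = (5.0506,-4.2530)
Shoelace sum Σ(x_i·y_{i+1} − x_{i+1}·y_i):
  i=1: 8.4859·5.4153 − 1.2816·1.3754 = +44.1912 (running +44.1912)
  i=2: 1.2816·4.9997 − -4.8720·5.4153 = +32.7912 (running +76.9824)
  i=3: -4.8720·-1.8721 − -1.9329·4.9997 = +18.7853 (running +95.7677)
  i=4: -1.9329·-3.6497 − 0.3536·-1.8721 = +7.7167 (running +103.4844)
  i=5: 0.3536·-4.2530 − 5.0506·-3.6497 = +16.9293 (running +120.4137)
  i=6: 5.0506·1.3754 − 8.4859·-4.2530 = +43.0373 (running +163.4510)
Area = |Σ|/2 = |163.4510|/2 = 81.7255

Area at t=0.711: 81.7255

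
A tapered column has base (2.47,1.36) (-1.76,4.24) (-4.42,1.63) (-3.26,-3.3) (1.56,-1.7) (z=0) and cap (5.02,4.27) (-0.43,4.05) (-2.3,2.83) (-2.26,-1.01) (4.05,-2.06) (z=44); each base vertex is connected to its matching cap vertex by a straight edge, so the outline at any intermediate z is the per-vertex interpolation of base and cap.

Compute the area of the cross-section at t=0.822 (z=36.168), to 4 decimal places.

Area at t=0.822: 36.5689

Cross-section at t=0.822: each vertex is (1-t)·p0[i] + t·p1[i].
  v1: (1-0.822)·(2.47,1.36) + 0.822·(5.02,4.27) = (4.5661,3.7520)
  v2: (1-0.822)·(-1.76,4.24) + 0.822·(-0.43,4.05) = (-0.6667,4.0838)
  v3: (1-0.822)·(-4.42,1.63) + 0.822·(-2.3,2.83) = (-2.6774,2.6164)
  v4: (1-0.822)·(-3.26,-3.3) + 0.822·(-2.26,-1.01) = (-2.4380,-1.4176)
  v5: (1-0.822)·(1.56,-1.7) + 0.822·(4.05,-2.06) = (3.6068,-1.9959)
Shoelace sum Σ(x_i·y_{i+1} − x_{i+1}·y_i):
  i=1: 4.5661·4.0838 − -0.6667·3.7520 = +21.1488 (running +21.1488)
  i=2: -0.6667·2.6164 − -2.6774·4.0838 = +9.1894 (running +30.3382)
  i=3: -2.6774·-1.4176 − -2.4380·2.6164 = +10.1743 (running +40.5124)
  i=4: -2.4380·-1.9959 − 3.6068·-1.4176 = +9.9791 (running +50.4915)
  i=5: 3.6068·3.7520 − 4.5661·-1.9959 = +22.6463 (running +73.1378)
Area = |Σ|/2 = |73.1378|/2 = 36.5689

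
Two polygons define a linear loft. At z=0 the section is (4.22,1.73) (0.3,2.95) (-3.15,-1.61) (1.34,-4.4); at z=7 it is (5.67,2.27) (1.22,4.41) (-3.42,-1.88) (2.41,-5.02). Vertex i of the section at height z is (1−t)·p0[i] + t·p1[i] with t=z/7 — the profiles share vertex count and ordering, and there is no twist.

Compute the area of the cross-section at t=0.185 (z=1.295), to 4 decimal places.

Cross-section at t=0.185: each vertex is (1-t)·p0[i] + t·p1[i].
  v1: (1-0.185)·(4.22,1.73) + 0.185·(5.67,2.27) = (4.4882,1.8299)
  v2: (1-0.185)·(0.3,2.95) + 0.185·(1.22,4.41) = (0.4702,3.2201)
  v3: (1-0.185)·(-3.15,-1.61) + 0.185·(-3.42,-1.88) = (-3.1999,-1.6599)
  v4: (1-0.185)·(1.34,-4.4) + 0.185·(2.41,-5.02) = (1.5380,-4.5147)
Shoelace sum Σ(x_i·y_{i+1} − x_{i+1}·y_i):
  i=1: 4.4882·3.2201 − 0.4702·1.8299 = +13.5922 (running +13.5922)
  i=2: 0.4702·-1.6599 − -3.1999·3.2201 = +9.5237 (running +23.1158)
  i=3: -3.1999·-4.5147 − 1.5380·-1.6599 = +16.9997 (running +40.1156)
  i=4: 1.5380·1.8299 − 4.4882·-4.5147 = +23.0774 (running +63.1930)
Area = |Σ|/2 = |63.1930|/2 = 31.5965

Area at t=0.185: 31.5965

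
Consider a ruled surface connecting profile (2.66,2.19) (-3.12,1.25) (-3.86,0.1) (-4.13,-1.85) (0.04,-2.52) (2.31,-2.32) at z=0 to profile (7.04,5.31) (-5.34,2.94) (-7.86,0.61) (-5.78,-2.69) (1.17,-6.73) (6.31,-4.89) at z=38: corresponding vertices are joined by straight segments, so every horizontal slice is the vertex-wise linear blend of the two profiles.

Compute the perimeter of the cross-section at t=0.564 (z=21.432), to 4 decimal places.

Cross-section at t=0.564: each vertex is (1-t)·p0[i] + t·p1[i].
  v1: (1-0.564)·(2.66,2.19) + 0.564·(7.04,5.31) = (5.1303,3.9497)
  v2: (1-0.564)·(-3.12,1.25) + 0.564·(-5.34,2.94) = (-4.3721,2.2032)
  v3: (1-0.564)·(-3.86,0.1) + 0.564·(-7.86,0.61) = (-6.1160,0.3876)
  v4: (1-0.564)·(-4.13,-1.85) + 0.564·(-5.78,-2.69) = (-5.0606,-2.3238)
  v5: (1-0.564)·(0.04,-2.52) + 0.564·(1.17,-6.73) = (0.6773,-4.8944)
  v6: (1-0.564)·(2.31,-2.32) + 0.564·(6.31,-4.89) = (4.5660,-3.7695)
Perimeter = Σ |v_{i+1} − v_i|:
  edge 1→2: √(-9.5024² + -1.7465²) = 9.6616 (running 9.6616)
  edge 2→3: √(-1.7439² + -1.8155²) = 2.5174 (running 12.1790)
  edge 3→4: √(1.0554² + -2.7114²) = 2.9096 (running 15.0885)
  edge 4→5: √(5.7379² + -2.5707²) = 6.2875 (running 21.3760)
  edge 5→6: √(3.8887² + 1.1250²) = 4.0481 (running 25.4241)
  edge 6→1: √(0.5643² + 7.7192²) = 7.7398 (running 33.1639)
Perimeter = 33.1639

Perimeter at t=0.564: 33.1639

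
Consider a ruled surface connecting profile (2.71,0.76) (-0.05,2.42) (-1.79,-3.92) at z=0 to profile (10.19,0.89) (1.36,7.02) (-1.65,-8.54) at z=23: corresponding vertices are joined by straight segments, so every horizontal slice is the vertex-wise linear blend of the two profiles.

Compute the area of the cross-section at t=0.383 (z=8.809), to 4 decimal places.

Area at t=0.383: 28.8505

Cross-section at t=0.383: each vertex is (1-t)·p0[i] + t·p1[i].
  v1: (1-0.383)·(2.71,0.76) + 0.383·(10.19,0.89) = (5.5748,0.8098)
  v2: (1-0.383)·(-0.05,2.42) + 0.383·(1.36,7.02) = (0.4900,4.1818)
  v3: (1-0.383)·(-1.79,-3.92) + 0.383·(-1.65,-8.54) = (-1.7364,-5.6895)
Shoelace sum Σ(x_i·y_{i+1} − x_{i+1}·y_i):
  i=1: 5.5748·4.1818 − 0.4900·0.8098 = +22.9160 (running +22.9160)
  i=2: 0.4900·-5.6895 − -1.7364·4.1818 = +4.4732 (running +27.3892)
  i=3: -1.7364·0.8098 − 5.5748·-5.6895 = +30.3117 (running +57.7010)
Area = |Σ|/2 = |57.7010|/2 = 28.8505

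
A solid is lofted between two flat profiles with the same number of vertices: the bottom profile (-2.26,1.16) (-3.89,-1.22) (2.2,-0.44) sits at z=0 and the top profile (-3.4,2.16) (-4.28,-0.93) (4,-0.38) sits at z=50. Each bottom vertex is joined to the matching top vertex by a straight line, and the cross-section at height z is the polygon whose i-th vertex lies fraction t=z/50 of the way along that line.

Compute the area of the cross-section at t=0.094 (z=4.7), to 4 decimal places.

Area at t=0.094: 7.1108

Cross-section at t=0.094: each vertex is (1-t)·p0[i] + t·p1[i].
  v1: (1-0.094)·(-2.26,1.16) + 0.094·(-3.4,2.16) = (-2.3672,1.2540)
  v2: (1-0.094)·(-3.89,-1.22) + 0.094·(-4.28,-0.93) = (-3.9267,-1.1927)
  v3: (1-0.094)·(2.2,-0.44) + 0.094·(4,-0.38) = (2.3692,-0.4344)
Shoelace sum Σ(x_i·y_{i+1} − x_{i+1}·y_i):
  i=1: -2.3672·-1.1927 − -3.9267·1.2540 = +7.7474 (running +7.7474)
  i=2: -3.9267·-0.4344 − 2.3692·-1.1927 = +4.5314 (running +12.2789)
  i=3: 2.3692·1.2540 − -2.3672·-0.4344 = +1.9428 (running +14.2216)
Area = |Σ|/2 = |14.2216|/2 = 7.1108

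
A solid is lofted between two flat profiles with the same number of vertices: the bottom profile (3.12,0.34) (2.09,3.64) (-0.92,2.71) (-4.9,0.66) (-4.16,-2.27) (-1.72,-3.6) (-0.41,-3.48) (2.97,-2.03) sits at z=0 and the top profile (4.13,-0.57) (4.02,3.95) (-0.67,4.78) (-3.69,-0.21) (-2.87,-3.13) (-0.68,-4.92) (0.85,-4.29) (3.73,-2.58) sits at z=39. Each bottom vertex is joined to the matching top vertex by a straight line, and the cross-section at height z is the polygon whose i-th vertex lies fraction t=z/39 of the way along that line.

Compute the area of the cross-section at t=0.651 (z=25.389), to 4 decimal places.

Area at t=0.651: 49.6611

Cross-section at t=0.651: each vertex is (1-t)·p0[i] + t·p1[i].
  v1: (1-0.651)·(3.12,0.34) + 0.651·(4.13,-0.57) = (3.7775,-0.2524)
  v2: (1-0.651)·(2.09,3.64) + 0.651·(4.02,3.95) = (3.3464,3.8418)
  v3: (1-0.651)·(-0.92,2.71) + 0.651·(-0.67,4.78) = (-0.7572,4.0576)
  v4: (1-0.651)·(-4.9,0.66) + 0.651·(-3.69,-0.21) = (-4.1123,0.0936)
  v5: (1-0.651)·(-4.16,-2.27) + 0.651·(-2.87,-3.13) = (-3.3202,-2.8299)
  v6: (1-0.651)·(-1.72,-3.6) + 0.651·(-0.68,-4.92) = (-1.0430,-4.4593)
  v7: (1-0.651)·(-0.41,-3.48) + 0.651·(0.85,-4.29) = (0.4103,-4.0073)
  v8: (1-0.651)·(2.97,-2.03) + 0.651·(3.73,-2.58) = (3.4648,-2.3880)
Shoelace sum Σ(x_i·y_{i+1} − x_{i+1}·y_i):
  i=1: 3.7775·3.8418 − 3.3464·-0.2524 = +15.3571 (running +15.3571)
  i=2: 3.3464·4.0576 − -0.7572·3.8418 = +16.4876 (running +31.8447)
  i=3: -0.7572·0.0936 − -4.1123·4.0576 = +16.6150 (running +48.4597)
  i=4: -4.1123·-2.8299 − -3.3202·0.0936 = +11.9481 (running +60.4078)
  i=5: -3.3202·-4.4593 − -1.0430·-2.8299 = +11.8544 (running +72.2623)
  i=6: -1.0430·-4.0073 − 0.4103·-4.4593 = +6.0089 (running +78.2712)
  i=7: 0.4103·-2.3880 − 3.4648·-4.0073 = +12.9046 (running +91.1759)
  i=8: 3.4648·-0.2524 − 3.7775·-2.3880 = +8.1463 (running +99.3222)
Area = |Σ|/2 = |99.3222|/2 = 49.6611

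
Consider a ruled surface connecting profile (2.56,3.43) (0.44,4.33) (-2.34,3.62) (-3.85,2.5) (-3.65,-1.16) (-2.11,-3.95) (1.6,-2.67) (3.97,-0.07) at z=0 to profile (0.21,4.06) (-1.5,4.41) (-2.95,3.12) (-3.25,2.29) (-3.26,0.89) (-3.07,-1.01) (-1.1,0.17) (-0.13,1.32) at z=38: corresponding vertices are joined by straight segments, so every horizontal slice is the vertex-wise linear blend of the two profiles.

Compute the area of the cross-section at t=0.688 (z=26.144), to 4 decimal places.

Cross-section at t=0.688: each vertex is (1-t)·p0[i] + t·p1[i].
  v1: (1-0.688)·(2.56,3.43) + 0.688·(0.21,4.06) = (0.9432,3.8634)
  v2: (1-0.688)·(0.44,4.33) + 0.688·(-1.5,4.41) = (-0.8947,4.3850)
  v3: (1-0.688)·(-2.34,3.62) + 0.688·(-2.95,3.12) = (-2.7597,3.2760)
  v4: (1-0.688)·(-3.85,2.5) + 0.688·(-3.25,2.29) = (-3.4372,2.3555)
  v5: (1-0.688)·(-3.65,-1.16) + 0.688·(-3.26,0.89) = (-3.3817,0.2504)
  v6: (1-0.688)·(-2.11,-3.95) + 0.688·(-3.07,-1.01) = (-2.7705,-1.9273)
  v7: (1-0.688)·(1.6,-2.67) + 0.688·(-1.1,0.17) = (-0.2576,-0.7161)
  v8: (1-0.688)·(3.97,-0.07) + 0.688·(-0.13,1.32) = (1.1492,0.8863)
Shoelace sum Σ(x_i·y_{i+1} − x_{i+1}·y_i):
  i=1: 0.9432·4.3850 − -0.8947·3.8634 = +7.5927 (running +7.5927)
  i=2: -0.8947·3.2760 − -2.7597·4.3850 = +9.1702 (running +16.7629)
  i=3: -2.7597·2.3555 − -3.4372·3.2760 = +4.7598 (running +21.5227)
  i=4: -3.4372·0.2504 − -3.3817·2.3555 = +7.1049 (running +28.6276)
  i=5: -3.3817·-1.9273 − -2.7705·0.2504 = +7.2112 (running +35.8388)
  i=6: -2.7705·-0.7161 − -0.2576·-1.9273 = +1.4874 (running +37.3262)
  i=7: -0.2576·0.8863 − 1.1492·-0.7161 = +0.5946 (running +37.9208)
  i=8: 1.1492·3.8634 − 0.9432·0.8863 = +3.6039 (running +41.5247)
Area = |Σ|/2 = |41.5247|/2 = 20.7623

Area at t=0.688: 20.7623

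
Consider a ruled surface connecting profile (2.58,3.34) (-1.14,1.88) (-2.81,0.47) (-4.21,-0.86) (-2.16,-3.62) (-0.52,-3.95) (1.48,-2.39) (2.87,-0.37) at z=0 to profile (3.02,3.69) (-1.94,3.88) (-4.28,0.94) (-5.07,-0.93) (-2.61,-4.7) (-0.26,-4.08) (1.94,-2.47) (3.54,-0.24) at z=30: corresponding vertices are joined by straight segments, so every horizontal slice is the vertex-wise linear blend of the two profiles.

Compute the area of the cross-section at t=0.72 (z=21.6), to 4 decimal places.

Area at t=0.72: 45.4523

Cross-section at t=0.72: each vertex is (1-t)·p0[i] + t·p1[i].
  v1: (1-0.72)·(2.58,3.34) + 0.72·(3.02,3.69) = (2.8968,3.5920)
  v2: (1-0.72)·(-1.14,1.88) + 0.72·(-1.94,3.88) = (-1.7160,3.3200)
  v3: (1-0.72)·(-2.81,0.47) + 0.72·(-4.28,0.94) = (-3.8684,0.8084)
  v4: (1-0.72)·(-4.21,-0.86) + 0.72·(-5.07,-0.93) = (-4.8292,-0.9104)
  v5: (1-0.72)·(-2.16,-3.62) + 0.72·(-2.61,-4.7) = (-2.4840,-4.3976)
  v6: (1-0.72)·(-0.52,-3.95) + 0.72·(-0.26,-4.08) = (-0.3328,-4.0436)
  v7: (1-0.72)·(1.48,-2.39) + 0.72·(1.94,-2.47) = (1.8112,-2.4476)
  v8: (1-0.72)·(2.87,-0.37) + 0.72·(3.54,-0.24) = (3.3524,-0.2764)
Shoelace sum Σ(x_i·y_{i+1} − x_{i+1}·y_i):
  i=1: 2.8968·3.3200 − -1.7160·3.5920 = +15.7812 (running +15.7812)
  i=2: -1.7160·0.8084 − -3.8684·3.3200 = +11.4559 (running +27.2371)
  i=3: -3.8684·-0.9104 − -4.8292·0.8084 = +7.4257 (running +34.6628)
  i=4: -4.8292·-4.3976 − -2.4840·-0.9104 = +18.9755 (running +53.6383)
  i=5: -2.4840·-4.0436 − -0.3328·-4.3976 = +8.5808 (running +62.2191)
  i=6: -0.3328·-2.4476 − 1.8112·-4.0436 = +8.1383 (running +70.3574)
  i=7: 1.8112·-0.2764 − 3.3524·-2.4476 = +7.7047 (running +78.0621)
  i=8: 3.3524·3.5920 − 2.8968·-0.2764 = +12.8425 (running +90.9046)
Area = |Σ|/2 = |90.9046|/2 = 45.4523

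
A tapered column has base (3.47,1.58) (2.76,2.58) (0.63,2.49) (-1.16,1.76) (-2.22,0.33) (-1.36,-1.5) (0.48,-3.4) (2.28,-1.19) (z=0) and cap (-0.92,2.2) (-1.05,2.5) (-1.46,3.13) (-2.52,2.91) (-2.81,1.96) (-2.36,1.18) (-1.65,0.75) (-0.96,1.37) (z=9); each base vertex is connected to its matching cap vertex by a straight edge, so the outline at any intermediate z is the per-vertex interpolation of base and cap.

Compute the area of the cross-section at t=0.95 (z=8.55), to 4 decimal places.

Area at t=0.95: 3.6720

Cross-section at t=0.95: each vertex is (1-t)·p0[i] + t·p1[i].
  v1: (1-0.95)·(3.47,1.58) + 0.95·(-0.92,2.2) = (-0.7005,2.1690)
  v2: (1-0.95)·(2.76,2.58) + 0.95·(-1.05,2.5) = (-0.8595,2.5040)
  v3: (1-0.95)·(0.63,2.49) + 0.95·(-1.46,3.13) = (-1.3555,3.0980)
  v4: (1-0.95)·(-1.16,1.76) + 0.95·(-2.52,2.91) = (-2.4520,2.8525)
  v5: (1-0.95)·(-2.22,0.33) + 0.95·(-2.81,1.96) = (-2.7805,1.8785)
  v6: (1-0.95)·(-1.36,-1.5) + 0.95·(-2.36,1.18) = (-2.3100,1.0460)
  v7: (1-0.95)·(0.48,-3.4) + 0.95·(-1.65,0.75) = (-1.5435,0.5425)
  v8: (1-0.95)·(2.28,-1.19) + 0.95·(-0.96,1.37) = (-0.7980,1.2420)
Shoelace sum Σ(x_i·y_{i+1} − x_{i+1}·y_i):
  i=1: -0.7005·2.5040 − -0.8595·2.1690 = +0.1102 (running +0.1102)
  i=2: -0.8595·3.0980 − -1.3555·2.5040 = +0.7314 (running +0.8416)
  i=3: -1.3555·2.8525 − -2.4520·3.0980 = +3.7297 (running +4.5714)
  i=4: -2.4520·1.8785 − -2.7805·2.8525 = +3.3253 (running +7.8967)
  i=5: -2.7805·1.0460 − -2.3100·1.8785 = +1.4309 (running +9.3276)
  i=6: -2.3100·0.5425 − -1.5435·1.0460 = +0.3613 (running +9.6889)
  i=7: -1.5435·1.2420 − -0.7980·0.5425 = -1.4841 (running +8.2048)
  i=8: -0.7980·2.1690 − -0.7005·1.2420 = -0.8608 (running +7.3440)
Area = |Σ|/2 = |7.3440|/2 = 3.6720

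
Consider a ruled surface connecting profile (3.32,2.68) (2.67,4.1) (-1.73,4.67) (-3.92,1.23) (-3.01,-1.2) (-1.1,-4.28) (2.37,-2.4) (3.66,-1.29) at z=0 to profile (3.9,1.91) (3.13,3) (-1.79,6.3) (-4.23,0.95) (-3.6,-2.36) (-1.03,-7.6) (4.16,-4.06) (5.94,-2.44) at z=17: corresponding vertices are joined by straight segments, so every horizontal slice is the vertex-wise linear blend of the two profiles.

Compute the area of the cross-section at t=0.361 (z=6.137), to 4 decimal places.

Area at t=0.361: 58.9000

Cross-section at t=0.361: each vertex is (1-t)·p0[i] + t·p1[i].
  v1: (1-0.361)·(3.32,2.68) + 0.361·(3.9,1.91) = (3.5294,2.4020)
  v2: (1-0.361)·(2.67,4.1) + 0.361·(3.13,3) = (2.8361,3.7029)
  v3: (1-0.361)·(-1.73,4.67) + 0.361·(-1.79,6.3) = (-1.7517,5.2584)
  v4: (1-0.361)·(-3.92,1.23) + 0.361·(-4.23,0.95) = (-4.0319,1.1289)
  v5: (1-0.361)·(-3.01,-1.2) + 0.361·(-3.6,-2.36) = (-3.2230,-1.6188)
  v6: (1-0.361)·(-1.1,-4.28) + 0.361·(-1.03,-7.6) = (-1.0747,-5.4785)
  v7: (1-0.361)·(2.37,-2.4) + 0.361·(4.16,-4.06) = (3.0162,-2.9993)
  v8: (1-0.361)·(3.66,-1.29) + 0.361·(5.94,-2.44) = (4.4831,-1.7051)
Shoelace sum Σ(x_i·y_{i+1} − x_{i+1}·y_i):
  i=1: 3.5294·3.7029 − 2.8361·2.4020 = +6.2566 (running +6.2566)
  i=2: 2.8361·5.2584 − -1.7517·3.7029 = +21.3994 (running +27.6561)
  i=3: -1.7517·1.1289 − -4.0319·5.2584 = +19.2240 (running +46.8801)
  i=4: -4.0319·-1.6188 − -3.2230·1.1289 = +10.1652 (running +57.0453)
  i=5: -3.2230·-5.4785 − -1.0747·-1.6188 = +15.9175 (running +72.9628)
  i=6: -1.0747·-2.9993 − 3.0162·-5.4785 = +19.7477 (running +92.7104)
  i=7: 3.0162·-1.7051 − 4.4831·-2.9993 = +8.3029 (running +101.0133)
  i=8: 4.4831·2.4020 − 3.5294·-1.7051 = +16.7866 (running +117.7999)
Area = |Σ|/2 = |117.7999|/2 = 58.9000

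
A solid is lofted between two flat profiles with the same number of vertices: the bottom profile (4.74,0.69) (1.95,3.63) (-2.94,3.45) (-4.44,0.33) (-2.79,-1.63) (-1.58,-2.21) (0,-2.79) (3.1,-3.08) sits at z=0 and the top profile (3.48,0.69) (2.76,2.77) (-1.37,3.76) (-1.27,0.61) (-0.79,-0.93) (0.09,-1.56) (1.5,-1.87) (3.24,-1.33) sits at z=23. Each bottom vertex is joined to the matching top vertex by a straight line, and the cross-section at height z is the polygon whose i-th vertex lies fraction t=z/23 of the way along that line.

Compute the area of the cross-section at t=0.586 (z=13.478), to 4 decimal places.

Cross-section at t=0.586: each vertex is (1-t)·p0[i] + t·p1[i].
  v1: (1-0.586)·(4.74,0.69) + 0.586·(3.48,0.69) = (4.0016,0.6900)
  v2: (1-0.586)·(1.95,3.63) + 0.586·(2.76,2.77) = (2.4247,3.1260)
  v3: (1-0.586)·(-2.94,3.45) + 0.586·(-1.37,3.76) = (-2.0200,3.6317)
  v4: (1-0.586)·(-4.44,0.33) + 0.586·(-1.27,0.61) = (-2.5824,0.4941)
  v5: (1-0.586)·(-2.79,-1.63) + 0.586·(-0.79,-0.93) = (-1.6180,-1.2198)
  v6: (1-0.586)·(-1.58,-2.21) + 0.586·(0.09,-1.56) = (-0.6014,-1.8291)
  v7: (1-0.586)·(0,-2.79) + 0.586·(1.5,-1.87) = (0.8790,-2.2509)
  v8: (1-0.586)·(3.1,-3.08) + 0.586·(3.24,-1.33) = (3.1820,-2.0545)
Shoelace sum Σ(x_i·y_{i+1} − x_{i+1}·y_i):
  i=1: 4.0016·3.1260 − 2.4247·0.6900 = +10.8363 (running +10.8363)
  i=2: 2.4247·3.6317 − -2.0200·3.1260 = +15.1201 (running +25.9564)
  i=3: -2.0200·0.4941 − -2.5824·3.6317 = +8.3803 (running +34.3366)
  i=4: -2.5824·-1.2198 − -1.6180·0.4941 = +3.9494 (running +38.2861)
  i=5: -1.6180·-1.8291 − -0.6014·-1.2198 = +2.2259 (running +40.5120)
  i=6: -0.6014·-2.2509 − 0.8790·-1.8291 = +2.9614 (running +43.4734)
  i=7: 0.8790·-2.0545 − 3.1820·-2.2509 = +5.3565 (running +48.8299)
  i=8: 3.1820·0.6900 − 4.0016·-2.0545 = +10.4170 (running +59.2468)
Area = |Σ|/2 = |59.2468|/2 = 29.6234

Area at t=0.586: 29.6234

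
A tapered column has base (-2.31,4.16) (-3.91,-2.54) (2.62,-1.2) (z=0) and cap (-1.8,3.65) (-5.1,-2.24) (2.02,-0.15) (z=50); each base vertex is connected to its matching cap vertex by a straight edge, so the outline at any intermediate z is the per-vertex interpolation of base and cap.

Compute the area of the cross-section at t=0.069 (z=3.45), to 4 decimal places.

Area at t=0.069: 20.6332

Cross-section at t=0.069: each vertex is (1-t)·p0[i] + t·p1[i].
  v1: (1-0.069)·(-2.31,4.16) + 0.069·(-1.8,3.65) = (-2.2748,4.1248)
  v2: (1-0.069)·(-3.91,-2.54) + 0.069·(-5.1,-2.24) = (-3.9921,-2.5193)
  v3: (1-0.069)·(2.62,-1.2) + 0.069·(2.02,-0.15) = (2.5786,-1.1276)
Shoelace sum Σ(x_i·y_{i+1} − x_{i+1}·y_i):
  i=1: -2.2748·-2.5193 − -3.9921·4.1248 = +22.1976 (running +22.1976)
  i=2: -3.9921·-1.1276 − 2.5786·-2.5193 = +10.9976 (running +33.1952)
  i=3: 2.5786·4.1248 − -2.2748·-1.1276 = +8.0713 (running +41.2665)
Area = |Σ|/2 = |41.2665|/2 = 20.6332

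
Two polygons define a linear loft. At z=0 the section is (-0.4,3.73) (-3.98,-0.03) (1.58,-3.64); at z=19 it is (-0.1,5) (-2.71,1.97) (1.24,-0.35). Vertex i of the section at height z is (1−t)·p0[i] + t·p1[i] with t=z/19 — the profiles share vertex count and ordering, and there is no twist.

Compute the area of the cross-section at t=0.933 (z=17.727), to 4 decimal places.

Cross-section at t=0.933: each vertex is (1-t)·p0[i] + t·p1[i].
  v1: (1-0.933)·(-0.4,3.73) + 0.933·(-0.1,5) = (-0.1201,4.9149)
  v2: (1-0.933)·(-3.98,-0.03) + 0.933·(-2.71,1.97) = (-2.7951,1.8360)
  v3: (1-0.933)·(1.58,-3.64) + 0.933·(1.24,-0.35) = (1.2628,-0.5704)
Shoelace sum Σ(x_i·y_{i+1} − x_{i+1}·y_i):
  i=1: -0.1201·1.8360 − -2.7951·4.9149 = +13.5171 (running +13.5171)
  i=2: -2.7951·-0.5704 − 1.2628·1.8360 = -0.7241 (running +12.7931)
  i=3: 1.2628·4.9149 − -0.1201·-0.5704 = +6.1379 (running +18.9310)
Area = |Σ|/2 = |18.9310|/2 = 9.4655

Area at t=0.933: 9.4655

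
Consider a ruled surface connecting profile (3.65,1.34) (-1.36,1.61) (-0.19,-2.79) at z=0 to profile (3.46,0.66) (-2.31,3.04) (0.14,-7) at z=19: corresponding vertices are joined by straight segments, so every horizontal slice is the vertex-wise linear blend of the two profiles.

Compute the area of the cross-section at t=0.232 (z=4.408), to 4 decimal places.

Area at t=0.232: 14.2459

Cross-section at t=0.232: each vertex is (1-t)·p0[i] + t·p1[i].
  v1: (1-0.232)·(3.65,1.34) + 0.232·(3.46,0.66) = (3.6059,1.1822)
  v2: (1-0.232)·(-1.36,1.61) + 0.232·(-2.31,3.04) = (-1.5804,1.9418)
  v3: (1-0.232)·(-0.19,-2.79) + 0.232·(0.14,-7) = (-0.1134,-3.7667)
Shoelace sum Σ(x_i·y_{i+1} − x_{i+1}·y_i):
  i=1: 3.6059·1.9418 − -1.5804·1.1822 = +8.8702 (running +8.8702)
  i=2: -1.5804·-3.7667 − -0.1134·1.9418 = +6.1732 (running +15.0434)
  i=3: -0.1134·1.1822 − 3.6059·-3.7667 = +13.4484 (running +28.4918)
Area = |Σ|/2 = |28.4918|/2 = 14.2459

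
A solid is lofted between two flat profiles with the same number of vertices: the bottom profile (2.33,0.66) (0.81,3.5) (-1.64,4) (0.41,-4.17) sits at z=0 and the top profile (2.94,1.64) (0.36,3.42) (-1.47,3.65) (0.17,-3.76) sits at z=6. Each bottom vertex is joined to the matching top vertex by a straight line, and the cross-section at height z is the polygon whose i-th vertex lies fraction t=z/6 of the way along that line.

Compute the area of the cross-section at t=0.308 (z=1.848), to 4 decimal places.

Cross-section at t=0.308: each vertex is (1-t)·p0[i] + t·p1[i].
  v1: (1-0.308)·(2.33,0.66) + 0.308·(2.94,1.64) = (2.5179,0.9618)
  v2: (1-0.308)·(0.81,3.5) + 0.308·(0.36,3.42) = (0.6714,3.4754)
  v3: (1-0.308)·(-1.64,4) + 0.308·(-1.47,3.65) = (-1.5876,3.8922)
  v4: (1-0.308)·(0.41,-4.17) + 0.308·(0.17,-3.76) = (0.3361,-4.0437)
Shoelace sum Σ(x_i·y_{i+1} − x_{i+1}·y_i):
  i=1: 2.5179·3.4754 − 0.6714·0.9618 = +8.1048 (running +8.1048)
  i=2: 0.6714·3.8922 − -1.5876·3.4754 = +8.1308 (running +16.2356)
  i=3: -1.5876·-4.0437 − 0.3361·3.8922 = +5.1119 (running +21.3475)
  i=4: 0.3361·0.9618 − 2.5179·-4.0437 = +10.5049 (running +31.8523)
Area = |Σ|/2 = |31.8523|/2 = 15.9262

Area at t=0.308: 15.9262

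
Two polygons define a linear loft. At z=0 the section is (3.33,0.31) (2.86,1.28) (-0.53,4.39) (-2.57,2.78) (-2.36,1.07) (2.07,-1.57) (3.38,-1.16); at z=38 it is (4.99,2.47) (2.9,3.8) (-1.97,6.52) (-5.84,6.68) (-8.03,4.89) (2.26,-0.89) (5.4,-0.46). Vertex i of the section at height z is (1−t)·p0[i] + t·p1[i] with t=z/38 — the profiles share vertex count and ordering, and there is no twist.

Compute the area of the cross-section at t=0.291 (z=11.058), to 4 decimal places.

Cross-section at t=0.291: each vertex is (1-t)·p0[i] + t·p1[i].
  v1: (1-0.291)·(3.33,0.31) + 0.291·(4.99,2.47) = (3.8131,0.9386)
  v2: (1-0.291)·(2.86,1.28) + 0.291·(2.9,3.8) = (2.8716,2.0133)
  v3: (1-0.291)·(-0.53,4.39) + 0.291·(-1.97,6.52) = (-0.9490,5.0098)
  v4: (1-0.291)·(-2.57,2.78) + 0.291·(-5.84,6.68) = (-3.5216,3.9149)
  v5: (1-0.291)·(-2.36,1.07) + 0.291·(-8.03,4.89) = (-4.0100,2.1816)
  v6: (1-0.291)·(2.07,-1.57) + 0.291·(2.26,-0.89) = (2.1253,-1.3721)
  v7: (1-0.291)·(3.38,-1.16) + 0.291·(5.4,-0.46) = (3.9678,-0.9563)
Shoelace sum Σ(x_i·y_{i+1} − x_{i+1}·y_i):
  i=1: 3.8131·2.0133 − 2.8716·0.9386 = +4.9817 (running +4.9817)
  i=2: 2.8716·5.0098 − -0.9490·2.0133 = +16.2971 (running +21.2789)
  i=3: -0.9490·3.9149 − -3.5216·5.0098 = +13.9271 (running +35.2059)
  i=4: -3.5216·2.1816 − -4.0100·3.9149 = +8.0159 (running +43.2218)
  i=5: -4.0100·-1.3721 − 2.1253·2.1816 = +0.8656 (running +44.0874)
  i=6: 2.1253·-0.9563 − 3.9678·-1.3721 = +3.4119 (running +47.4993)
  i=7: 3.9678·0.9386 − 3.8131·-0.9563 = +7.3705 (running +54.8698)
Area = |Σ|/2 = |54.8698|/2 = 27.4349

Area at t=0.291: 27.4349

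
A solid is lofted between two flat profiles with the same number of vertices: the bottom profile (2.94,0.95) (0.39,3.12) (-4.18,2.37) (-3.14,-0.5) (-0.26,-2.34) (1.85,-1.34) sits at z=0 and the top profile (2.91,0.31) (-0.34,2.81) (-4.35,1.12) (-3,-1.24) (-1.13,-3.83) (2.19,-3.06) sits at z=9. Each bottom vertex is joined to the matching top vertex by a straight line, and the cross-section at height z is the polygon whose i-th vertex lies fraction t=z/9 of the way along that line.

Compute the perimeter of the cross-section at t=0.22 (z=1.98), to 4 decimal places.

Cross-section at t=0.22: each vertex is (1-t)·p0[i] + t·p1[i].
  v1: (1-0.22)·(2.94,0.95) + 0.22·(2.91,0.31) = (2.9334,0.8092)
  v2: (1-0.22)·(0.39,3.12) + 0.22·(-0.34,2.81) = (0.2294,3.0518)
  v3: (1-0.22)·(-4.18,2.37) + 0.22·(-4.35,1.12) = (-4.2174,2.0950)
  v4: (1-0.22)·(-3.14,-0.5) + 0.22·(-3,-1.24) = (-3.1092,-0.6628)
  v5: (1-0.22)·(-0.26,-2.34) + 0.22·(-1.13,-3.83) = (-0.4514,-2.6678)
  v6: (1-0.22)·(1.85,-1.34) + 0.22·(2.19,-3.06) = (1.9248,-1.7184)
Perimeter = Σ |v_{i+1} − v_i|:
  edge 1→2: √(-2.7040² + 2.2426²) = 3.5130 (running 3.5130)
  edge 2→3: √(-4.4468² + -0.9568²) = 4.5486 (running 8.0615)
  edge 3→4: √(1.1082² + -2.7578²) = 2.9721 (running 11.0337)
  edge 4→5: √(2.6578² + -2.0050²) = 3.3293 (running 14.3629)
  edge 5→6: √(2.3762² + 0.9494²) = 2.5588 (running 16.9218)
  edge 6→1: √(1.0086² + 2.5276²) = 2.7214 (running 19.6432)
Perimeter = 19.6432

Perimeter at t=0.22: 19.6432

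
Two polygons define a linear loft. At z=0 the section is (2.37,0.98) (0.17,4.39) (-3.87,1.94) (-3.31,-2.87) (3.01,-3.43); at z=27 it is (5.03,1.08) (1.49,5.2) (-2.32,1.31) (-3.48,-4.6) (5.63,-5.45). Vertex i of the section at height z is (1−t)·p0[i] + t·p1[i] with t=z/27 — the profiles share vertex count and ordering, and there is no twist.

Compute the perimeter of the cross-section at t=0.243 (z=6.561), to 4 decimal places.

Cross-section at t=0.243: each vertex is (1-t)·p0[i] + t·p1[i].
  v1: (1-0.243)·(2.37,0.98) + 0.243·(5.03,1.08) = (3.0164,1.0043)
  v2: (1-0.243)·(0.17,4.39) + 0.243·(1.49,5.2) = (0.4908,4.5868)
  v3: (1-0.243)·(-3.87,1.94) + 0.243·(-2.32,1.31) = (-3.4933,1.7869)
  v4: (1-0.243)·(-3.31,-2.87) + 0.243·(-3.48,-4.6) = (-3.3513,-3.2904)
  v5: (1-0.243)·(3.01,-3.43) + 0.243·(5.63,-5.45) = (3.6467,-3.9209)
Perimeter = Σ |v_{i+1} − v_i|:
  edge 1→2: √(-2.5256² + 3.5825²) = 4.3833 (running 4.3833)
  edge 2→3: √(-3.9841² + -2.7999²) = 4.8696 (running 9.2529)
  edge 3→4: √(0.1420² + -5.0773²) = 5.0793 (running 14.3321)
  edge 4→5: √(6.9980² + -0.6305²) = 7.0263 (running 21.3585)
  edge 5→1: √(-0.6303² + 4.9252²) = 4.9653 (running 26.3238)
Perimeter = 26.3238

Perimeter at t=0.243: 26.3238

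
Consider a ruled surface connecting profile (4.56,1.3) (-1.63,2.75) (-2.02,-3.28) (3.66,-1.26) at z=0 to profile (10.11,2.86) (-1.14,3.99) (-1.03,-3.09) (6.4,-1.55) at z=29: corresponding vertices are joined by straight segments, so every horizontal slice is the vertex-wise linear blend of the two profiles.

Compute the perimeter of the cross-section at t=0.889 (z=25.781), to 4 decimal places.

Cross-section at t=0.889: each vertex is (1-t)·p0[i] + t·p1[i].
  v1: (1-0.889)·(4.56,1.3) + 0.889·(10.11,2.86) = (9.4939,2.6868)
  v2: (1-0.889)·(-1.63,2.75) + 0.889·(-1.14,3.99) = (-1.1944,3.8524)
  v3: (1-0.889)·(-2.02,-3.28) + 0.889·(-1.03,-3.09) = (-1.1399,-3.1111)
  v4: (1-0.889)·(3.66,-1.26) + 0.889·(6.4,-1.55) = (6.0959,-1.5178)
Perimeter = Σ |v_{i+1} − v_i|:
  edge 1→2: √(-10.6883² + 1.1655²) = 10.7517 (running 10.7517)
  edge 2→3: √(0.0545² + -6.9634²) = 6.9637 (running 17.7154)
  edge 3→4: √(7.2357² + 1.5933²) = 7.4091 (running 25.1245)
  edge 4→1: √(3.3981² + 4.2046²) = 5.4061 (running 30.5306)
Perimeter = 30.5306

Perimeter at t=0.889: 30.5306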